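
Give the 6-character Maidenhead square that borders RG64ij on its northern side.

Latitude subsquare j = 9; +1 → 10 = k.
The longitude characters are unchanged.

RG64ik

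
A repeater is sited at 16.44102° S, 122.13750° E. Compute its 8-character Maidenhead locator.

PH13bn64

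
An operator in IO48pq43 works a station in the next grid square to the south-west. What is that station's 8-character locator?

Longitude extended square 4; −1 → 3.
Latitude extended square 3; −1 → 2.

IO48pq32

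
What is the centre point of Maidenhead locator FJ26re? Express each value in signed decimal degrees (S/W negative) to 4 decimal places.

6.1875, -74.5417

Field F=5, J=9: +5·20° lon, +9·10° lat → SW at lon -80°, lat 0°.
Square 2, 6: +2·2° lon, +6·1° lat → SW at lon -76°, lat 6°.
Subsquare r=17, e=4: +17·0.0833333° lon, +4·0.0416667° lat → SW at lon -74.5833°, lat 6.16667°.
Cell spans 0.0833333° lon × 0.0416667° lat. Centre is SW corner plus half of each.
latitude 6.1875, longitude -74.5417.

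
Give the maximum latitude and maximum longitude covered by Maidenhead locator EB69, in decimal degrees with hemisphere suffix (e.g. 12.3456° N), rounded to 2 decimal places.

70.00° S, 86.00° W

Field E=4, B=1: +4·20° lon, +1·10° lat → SW at lon -100°, lat -80°.
Square 6, 9: +6·2° lon, +9·1° lat → SW at lon -88°, lat -71°.
Cell spans 2° lon × 1° lat. NE corner is SW corner plus one full cell.
latitude 70.00° S, longitude 86.00° W.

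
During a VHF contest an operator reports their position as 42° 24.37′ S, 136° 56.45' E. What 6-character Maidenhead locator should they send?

PE87lo

Offset from 180°W / 90°S: lon 316.9408°, lat 47.5938°.
Field: lon ⌊316.9408/20⌋ = 15 → P; lat ⌊47.5938/10⌋ = 4 → E.
Square: lon ⌊16.9408/2⌋ = 8; lat ⌊7.5938/1⌋ = 7.
Subsquare: lon ⌊0.9408/0.0833333⌋ = 11 → l; lat ⌊0.5938/0.0416667⌋ = 14 → o.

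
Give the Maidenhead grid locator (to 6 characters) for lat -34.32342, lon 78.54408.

Offset from 180°W / 90°S: lon 258.5441°, lat 55.6766°.
Field: lon ⌊258.5441/20⌋ = 12 → M; lat ⌊55.6766/10⌋ = 5 → F.
Square: lon ⌊18.5441/2⌋ = 9; lat ⌊5.6766/1⌋ = 5.
Subsquare: lon ⌊0.5441/0.0833333⌋ = 6 → g; lat ⌊0.6766/0.0416667⌋ = 16 → q.

MF95gq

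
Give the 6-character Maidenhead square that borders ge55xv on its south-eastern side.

Longitude subsquare x = 23; +1 → 24, wraps to 0 = a, carry into square.
Longitude square 5; +1 → 6.
Latitude subsquare v = 21; −1 → 20 = u.

GE65au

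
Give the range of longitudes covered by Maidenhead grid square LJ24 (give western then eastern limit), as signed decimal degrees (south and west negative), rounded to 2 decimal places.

Field L=11, J=9: +11·20° lon, +9·10° lat → SW at lon 40°, lat 0°.
Square 2, 4: +2·2° lon, +4·1° lat → SW at lon 44°, lat 4°.
Cell spans 2° lon × 1° lat.
west 44.00, east 46.00.

44.00, 46.00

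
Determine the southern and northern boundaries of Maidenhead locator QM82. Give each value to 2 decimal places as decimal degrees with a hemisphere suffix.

Field Q=16, M=12: +16·20° lon, +12·10° lat → SW at lon 140°, lat 30°.
Square 8, 2: +8·2° lon, +2·1° lat → SW at lon 156°, lat 32°.
Cell spans 2° lon × 1° lat.
south 32.00° N, north 33.00° N.

32.00° N, 33.00° N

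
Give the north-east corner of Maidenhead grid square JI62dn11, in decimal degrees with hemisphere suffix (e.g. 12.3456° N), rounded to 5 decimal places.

Field J=9, I=8: +9·20° lon, +8·10° lat → SW at lon 0°, lat -10°.
Square 6, 2: +6·2° lon, +2·1° lat → SW at lon 12°, lat -8°.
Subsquare d=3, n=13: +3·0.0833333° lon, +13·0.0416667° lat → SW at lon 12.25°, lat -7.45833°.
Extended square 1, 1: +1·0.00833333° lon, +1·0.00416667° lat → SW at lon 12.2583°, lat -7.45417°.
Cell spans 0.00833333° lon × 0.00416667° lat. NE corner is SW corner plus one full cell.
latitude 7.45000° S, longitude 12.26667° E.

7.45000° S, 12.26667° E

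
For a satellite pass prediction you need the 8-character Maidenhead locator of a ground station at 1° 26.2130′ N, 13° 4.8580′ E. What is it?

JJ61mk94

Shift to the Maidenhead origin (180°W, 90°S): lon 193.08097, lat 91.43688.
Field: lon ⌊193.08097/20⌋ = 9 → J; lat ⌊91.43688/10⌋ = 9 → J.
Square: lon ⌊13.08097/2⌋ = 6; lat ⌊1.43688/1⌋ = 1.
Subsquare: lon ⌊1.08097/0.0833333⌋ = 12 → m; lat ⌊0.43688/0.0416667⌋ = 10 → k.
Extended square: lon ⌊0.08097/0.00833333⌋ = 9; lat ⌊0.02022/0.00416667⌋ = 4.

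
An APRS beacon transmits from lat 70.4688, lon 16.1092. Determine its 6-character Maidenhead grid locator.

JQ80bl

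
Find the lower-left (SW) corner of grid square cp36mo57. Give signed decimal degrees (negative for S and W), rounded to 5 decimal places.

Field C=2, P=15: +2·20° lon, +15·10° lat → SW at lon -140°, lat 60°.
Square 3, 6: +3·2° lon, +6·1° lat → SW at lon -134°, lat 66°.
Subsquare m=12, o=14: +12·0.0833333° lon, +14·0.0416667° lat → SW at lon -133°, lat 66.5833°.
Extended square 5, 7: +5·0.00833333° lon, +7·0.00416667° lat → SW at lon -132.958°, lat 66.6125°.
latitude 66.61250, longitude -132.95833.

66.61250, -132.95833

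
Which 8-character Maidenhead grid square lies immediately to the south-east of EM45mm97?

EM45nm06

Longitude extended square 9; +1 → 10, wraps to 0, carry into subsquare.
Longitude subsquare m = 12; +1 → 13 = n.
Latitude extended square 7; −1 → 6.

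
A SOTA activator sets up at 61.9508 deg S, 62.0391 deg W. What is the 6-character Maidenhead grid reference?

Offset from 180°W / 90°S: lon 117.9609°, lat 28.0492°.
Field: 117.9609/20 → 5 → F, 28.0492/10 → 2 → C; chars FC.
Square: 17.9609/2 → 8, 8.0492/1 → 8; chars 88.
Subsquare: 1.9609/0.0833333 → 23 → x, 0.0492/0.0416667 → 1 → b; chars xb.

FC88xb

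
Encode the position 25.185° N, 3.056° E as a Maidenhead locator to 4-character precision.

Shift to the Maidenhead origin (180°W, 90°S): lon 183.06, lat 115.19.
Field (20°×10°, letters A–R): lon ⌊183.06/20⌋ = 9 → J; lat ⌊115.19/10⌋ = 11 → L.
Square (2°×1°, digits 0–9): lon ⌊3.06/2⌋ = 1; lat ⌊5.19/1⌋ = 5.

JL15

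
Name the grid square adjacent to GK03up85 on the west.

GK03up75

Longitude extended square 8; −1 → 7.
The latitude characters are unchanged.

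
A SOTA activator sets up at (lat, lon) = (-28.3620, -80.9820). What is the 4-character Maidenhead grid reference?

EG91

Offset from 180°W / 90°S: lon 99.02°, lat 61.64°.
Field: 99.02/20 → 4 → E, 61.64/10 → 6 → G; chars EG.
Square: 19.02/2 → 9, 1.64/1 → 1; chars 91.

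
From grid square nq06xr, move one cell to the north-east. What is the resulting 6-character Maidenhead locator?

NQ16as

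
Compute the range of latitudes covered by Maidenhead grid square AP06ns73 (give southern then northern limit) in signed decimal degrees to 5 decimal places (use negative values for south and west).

66.76250, 66.76667

Field A=0, P=15: +0·20° lon, +15·10° lat → SW at lon -180°, lat 60°.
Square 0, 6: +0·2° lon, +6·1° lat → SW at lon -180°, lat 66°.
Subsquare n=13, s=18: +13·0.0833333° lon, +18·0.0416667° lat → SW at lon -178.917°, lat 66.75°.
Extended square 7, 3: +7·0.00833333° lon, +3·0.00416667° lat → SW at lon -178.858°, lat 66.7625°.
Cell spans 0.00833333° lon × 0.00416667° lat.
south 66.76250, north 66.76667.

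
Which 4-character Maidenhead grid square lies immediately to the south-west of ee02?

DE91

Longitude square 0; −1 → -1, wraps to 9, carry into field.
Longitude field E = 4; −1 → 3 = D.
Latitude square 2; −1 → 1.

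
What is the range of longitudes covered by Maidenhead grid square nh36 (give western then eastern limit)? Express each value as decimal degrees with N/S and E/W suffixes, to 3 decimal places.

Field N=13, H=7: +13·20° lon, +7·10° lat → SW at lon 80°, lat -20°.
Square 3, 6: +3·2° lon, +6·1° lat → SW at lon 86°, lat -14°.
Cell spans 2° lon × 1° lat.
west 86.000° E, east 88.000° E.

86.000° E, 88.000° E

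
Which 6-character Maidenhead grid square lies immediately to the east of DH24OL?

Longitude subsquare o = 14; +1 → 15 = p.
The latitude characters are unchanged.

DH24pl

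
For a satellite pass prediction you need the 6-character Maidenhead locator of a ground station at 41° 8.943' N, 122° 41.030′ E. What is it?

Shift to the Maidenhead origin (180°W, 90°S): lon 302.6838, lat 131.1490.
Field (20°×10°, letters A–R): 302.6838/20 → 15 → P, 131.1490/10 → 13 → N; chars PN.
Square (2°×1°, digits 0–9): 2.6838/2 → 1, 1.1490/1 → 1; chars 11.
Subsquare (5′×2.5′, letters a–x): 0.6838/0.0833333 → 8 → i, 0.1490/0.0416667 → 3 → d; chars id.

PN11id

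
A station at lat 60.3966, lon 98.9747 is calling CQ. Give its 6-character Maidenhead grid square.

NP90lj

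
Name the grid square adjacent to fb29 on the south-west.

FB18

Longitude square 2; −1 → 1.
Latitude square 9; −1 → 8.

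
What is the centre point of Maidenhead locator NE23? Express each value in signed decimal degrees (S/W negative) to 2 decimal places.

-46.50, 85.00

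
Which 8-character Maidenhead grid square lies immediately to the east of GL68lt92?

GL68mt02

Longitude extended square 9; +1 → 10, wraps to 0, carry into subsquare.
Longitude subsquare l = 11; +1 → 12 = m.
The latitude characters are unchanged.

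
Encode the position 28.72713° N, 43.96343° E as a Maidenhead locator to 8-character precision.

LL18xr54

Add 180° to longitude and 90° to latitude: 223.96343, 118.72713.
Field (20°×10°, letters A–R): 223.96343/20 → 11 → L, 118.72713/10 → 11 → L; chars LL.
Square (2°×1°, digits 0–9): 3.96343/2 → 1, 8.72713/1 → 8; chars 18.
Subsquare (5′×2.5′, letters a–x): 1.96343/0.0833333 → 23 → x, 0.72713/0.0416667 → 17 → r; chars xr.
Extended square (30″×15″, digits 0–9): 0.04676/0.00833333 → 5, 0.01880/0.00416667 → 4; chars 54.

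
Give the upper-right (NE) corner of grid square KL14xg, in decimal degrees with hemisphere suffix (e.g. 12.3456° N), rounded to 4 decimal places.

24.2917° N, 24.0000° E

Field K=10, L=11: +10·20° lon, +11·10° lat → SW at lon 20°, lat 20°.
Square 1, 4: +1·2° lon, +4·1° lat → SW at lon 22°, lat 24°.
Subsquare x=23, g=6: +23·0.0833333° lon, +6·0.0416667° lat → SW at lon 23.9167°, lat 24.25°.
Cell spans 0.0833333° lon × 0.0416667° lat. NE corner is SW corner plus one full cell.
latitude 24.2917° N, longitude 24.0000° E.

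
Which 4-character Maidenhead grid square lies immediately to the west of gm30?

GM20

Longitude square 3; −1 → 2.
The latitude characters are unchanged.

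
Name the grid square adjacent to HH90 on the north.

HH91

Latitude square 0; +1 → 1.
The longitude characters are unchanged.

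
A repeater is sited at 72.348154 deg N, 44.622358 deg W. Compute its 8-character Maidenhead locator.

GQ72qi53

Offset from 180°W / 90°S: lon 135.37764°, lat 162.34815°.
Field: lon ⌊135.37764/20⌋ = 6 → G; lat ⌊162.34815/10⌋ = 16 → Q.
Square: lon ⌊15.37764/2⌋ = 7; lat ⌊2.34815/1⌋ = 2.
Subsquare: lon ⌊1.37764/0.0833333⌋ = 16 → q; lat ⌊0.34815/0.0416667⌋ = 8 → i.
Extended square: lon ⌊0.04431/0.00833333⌋ = 5; lat ⌊0.01482/0.00416667⌋ = 3.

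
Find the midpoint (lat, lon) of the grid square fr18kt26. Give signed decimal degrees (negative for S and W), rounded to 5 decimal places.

88.81875, -77.14583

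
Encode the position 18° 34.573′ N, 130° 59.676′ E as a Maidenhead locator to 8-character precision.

Add 180° to longitude and 90° to latitude: 310.99460, 108.57622.
Field: 310.99460/20 → 15 → P, 108.57622/10 → 10 → K; chars PK.
Square: 10.99460/2 → 5, 8.57622/1 → 8; chars 58.
Subsquare: 0.99460/0.0833333 → 11 → l, 0.57622/0.0416667 → 13 → n; chars ln.
Extended square: 0.07793/0.00833333 → 9, 0.03455/0.00416667 → 8; chars 98.

PK58ln98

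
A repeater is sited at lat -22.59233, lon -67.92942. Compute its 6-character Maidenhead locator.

FG67aj

Shift to the Maidenhead origin (180°W, 90°S): lon 112.0706, lat 67.4077.
Field: 112.0706/20 → 5 → F, 67.4077/10 → 6 → G; chars FG.
Square: 12.0706/2 → 6, 7.4077/1 → 7; chars 67.
Subsquare: 0.0706/0.0833333 → 0 → a, 0.4077/0.0416667 → 9 → j; chars aj.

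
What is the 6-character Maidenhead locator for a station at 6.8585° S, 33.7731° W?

Shift to the Maidenhead origin (180°W, 90°S): lon 146.2269, lat 83.1415.
Field: 146.2269/20 → 7 → H, 83.1415/10 → 8 → I; chars HI.
Square: 6.2269/2 → 3, 3.1415/1 → 3; chars 33.
Subsquare: 0.2269/0.0833333 → 2 → c, 0.1415/0.0416667 → 3 → d; chars cd.

HI33cd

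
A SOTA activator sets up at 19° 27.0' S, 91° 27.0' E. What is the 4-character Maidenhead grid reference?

Add 180° to longitude and 90° to latitude: 271.45, 70.55.
Field: lon ⌊271.45/20⌋ = 13 → N; lat ⌊70.55/10⌋ = 7 → H.
Square: lon ⌊11.45/2⌋ = 5; lat ⌊0.55/1⌋ = 0.

NH50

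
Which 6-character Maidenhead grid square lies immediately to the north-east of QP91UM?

QP91vn

Longitude subsquare u = 20; +1 → 21 = v.
Latitude subsquare m = 12; +1 → 13 = n.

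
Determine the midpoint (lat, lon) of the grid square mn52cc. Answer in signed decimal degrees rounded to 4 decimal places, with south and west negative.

42.1042, 70.2083

Field M=12, N=13: +12·20° lon, +13·10° lat → SW at lon 60°, lat 40°.
Square 5, 2: +5·2° lon, +2·1° lat → SW at lon 70°, lat 42°.
Subsquare c=2, c=2: +2·0.0833333° lon, +2·0.0416667° lat → SW at lon 70.1667°, lat 42.0833°.
Cell spans 0.0833333° lon × 0.0416667° lat. Centre is SW corner plus half of each.
latitude 42.1042, longitude 70.2083.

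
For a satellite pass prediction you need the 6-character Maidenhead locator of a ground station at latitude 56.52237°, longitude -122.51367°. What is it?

CO86rm

Offset from 180°W / 90°S: lon 57.4863°, lat 146.5224°.
Field: 57.4863/20 → 2 → C, 146.5224/10 → 14 → O; chars CO.
Square: 17.4863/2 → 8, 6.5224/1 → 6; chars 86.
Subsquare: 1.4863/0.0833333 → 17 → r, 0.5224/0.0416667 → 12 → m; chars rm.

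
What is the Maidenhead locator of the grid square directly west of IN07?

Longitude square 0; −1 → -1, wraps to 9, carry into field.
Longitude field I = 8; −1 → 7 = H.
The latitude characters are unchanged.

HN97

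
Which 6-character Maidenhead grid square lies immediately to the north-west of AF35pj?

AF35ok

Longitude subsquare p = 15; −1 → 14 = o.
Latitude subsquare j = 9; +1 → 10 = k.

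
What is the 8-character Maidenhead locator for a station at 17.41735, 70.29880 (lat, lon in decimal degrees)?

Offset from 180°W / 90°S: lon 250.29880°, lat 107.41735°.
Field: lon ⌊250.29880/20⌋ = 12 → M; lat ⌊107.41735/10⌋ = 10 → K.
Square: lon ⌊10.29880/2⌋ = 5; lat ⌊7.41735/1⌋ = 7.
Subsquare: lon ⌊0.29880/0.0833333⌋ = 3 → d; lat ⌊0.41735/0.0416667⌋ = 10 → k.
Extended square: lon ⌊0.04880/0.00833333⌋ = 5; lat ⌊0.00068/0.00416667⌋ = 0.

MK57dk50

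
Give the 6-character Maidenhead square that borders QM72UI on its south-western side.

QM72th

Longitude subsquare u = 20; −1 → 19 = t.
Latitude subsquare i = 8; −1 → 7 = h.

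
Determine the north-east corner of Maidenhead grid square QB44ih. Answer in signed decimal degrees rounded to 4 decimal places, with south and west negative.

-75.6667, 148.7500

Field Q=16, B=1: +16·20° lon, +1·10° lat → SW at lon 140°, lat -80°.
Square 4, 4: +4·2° lon, +4·1° lat → SW at lon 148°, lat -76°.
Subsquare i=8, h=7: +8·0.0833333° lon, +7·0.0416667° lat → SW at lon 148.667°, lat -75.7083°.
Cell spans 0.0833333° lon × 0.0416667° lat. NE corner is SW corner plus one full cell.
latitude -75.6667, longitude 148.7500.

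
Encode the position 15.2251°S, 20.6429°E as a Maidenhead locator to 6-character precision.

KH04hs

Add 180° to longitude and 90° to latitude: 200.6429, 74.7749.
Field (20°×10°, letters A–R): lon ⌊200.6429/20⌋ = 10 → K; lat ⌊74.7749/10⌋ = 7 → H.
Square (2°×1°, digits 0–9): lon ⌊0.6429/2⌋ = 0; lat ⌊4.7749/1⌋ = 4.
Subsquare (5′×2.5′, letters a–x): lon ⌊0.6429/0.0833333⌋ = 7 → h; lat ⌊0.7749/0.0416667⌋ = 18 → s.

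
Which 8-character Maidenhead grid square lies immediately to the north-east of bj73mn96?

Longitude extended square 9; +1 → 10, wraps to 0, carry into subsquare.
Longitude subsquare m = 12; +1 → 13 = n.
Latitude extended square 6; +1 → 7.

BJ73nn07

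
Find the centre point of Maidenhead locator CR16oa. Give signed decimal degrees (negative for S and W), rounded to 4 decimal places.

86.0208, -136.7917

Field C=2, R=17: +2·20° lon, +17·10° lat → SW at lon -140°, lat 80°.
Square 1, 6: +1·2° lon, +6·1° lat → SW at lon -138°, lat 86°.
Subsquare o=14, a=0: +14·0.0833333° lon, +0·0.0416667° lat → SW at lon -136.833°, lat 86°.
Cell spans 0.0833333° lon × 0.0416667° lat. Centre is SW corner plus half of each.
latitude 86.0208, longitude -136.7917.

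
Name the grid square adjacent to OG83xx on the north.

OG84xa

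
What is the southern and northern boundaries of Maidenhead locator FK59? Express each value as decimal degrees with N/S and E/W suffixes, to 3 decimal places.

19.000° N, 20.000° N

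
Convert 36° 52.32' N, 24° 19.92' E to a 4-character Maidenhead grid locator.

KM26

Shift to the Maidenhead origin (180°W, 90°S): lon 204.33, lat 126.87.
Field: 204.33/20 → 10 → K, 126.87/10 → 12 → M; chars KM.
Square: 4.33/2 → 2, 6.87/1 → 6; chars 26.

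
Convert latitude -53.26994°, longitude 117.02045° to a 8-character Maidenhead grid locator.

Shift to the Maidenhead origin (180°W, 90°S): lon 297.02045, lat 36.73006.
Field (20°×10°, letters A–R): 297.02045/20 → 14 → O, 36.73006/10 → 3 → D; chars OD.
Square (2°×1°, digits 0–9): 17.02045/2 → 8, 6.73006/1 → 6; chars 86.
Subsquare (5′×2.5′, letters a–x): 1.02045/0.0833333 → 12 → m, 0.73006/0.0416667 → 17 → r; chars mr.
Extended square (30″×15″, digits 0–9): 0.02045/0.00833333 → 2, 0.02173/0.00416667 → 5; chars 25.

OD86mr25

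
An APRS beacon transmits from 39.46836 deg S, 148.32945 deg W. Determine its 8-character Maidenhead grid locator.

Add 180° to longitude and 90° to latitude: 31.67055, 50.53164.
Field: lon ⌊31.67055/20⌋ = 1 → B; lat ⌊50.53164/10⌋ = 5 → F.
Square: lon ⌊11.67055/2⌋ = 5; lat ⌊0.53164/1⌋ = 0.
Subsquare: lon ⌊1.67055/0.0833333⌋ = 20 → u; lat ⌊0.53164/0.0416667⌋ = 12 → m.
Extended square: lon ⌊0.00388/0.00833333⌋ = 0; lat ⌊0.03164/0.00416667⌋ = 7.

BF50um07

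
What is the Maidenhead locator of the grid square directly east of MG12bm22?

MG12bm32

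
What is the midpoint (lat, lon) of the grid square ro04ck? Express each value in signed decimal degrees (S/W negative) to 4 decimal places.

Field R=17, O=14: +17·20° lon, +14·10° lat → SW at lon 160°, lat 50°.
Square 0, 4: +0·2° lon, +4·1° lat → SW at lon 160°, lat 54°.
Subsquare c=2, k=10: +2·0.0833333° lon, +10·0.0416667° lat → SW at lon 160.167°, lat 54.4167°.
Cell spans 0.0833333° lon × 0.0416667° lat. Centre is SW corner plus half of each.
latitude 54.4375, longitude 160.2083.

54.4375, 160.2083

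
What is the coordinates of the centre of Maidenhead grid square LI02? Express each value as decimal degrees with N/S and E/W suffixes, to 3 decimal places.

7.500° S, 41.000° E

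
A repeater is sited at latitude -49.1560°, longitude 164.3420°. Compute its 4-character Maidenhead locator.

RE20

Offset from 180°W / 90°S: lon 344.34°, lat 40.84°.
Field: lon ⌊344.34/20⌋ = 17 → R; lat ⌊40.84/10⌋ = 4 → E.
Square: lon ⌊4.34/2⌋ = 2; lat ⌊0.84/1⌋ = 0.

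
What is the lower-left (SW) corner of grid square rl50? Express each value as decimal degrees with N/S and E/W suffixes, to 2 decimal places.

Field R=17, L=11: +17·20° lon, +11·10° lat → SW at lon 160°, lat 20°.
Square 5, 0: +5·2° lon, +0·1° lat → SW at lon 170°, lat 20°.
latitude 20.00° N, longitude 170.00° E.

20.00° N, 170.00° E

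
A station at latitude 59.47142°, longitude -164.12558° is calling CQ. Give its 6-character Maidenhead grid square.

AO79wl

Offset from 180°W / 90°S: lon 15.8744°, lat 149.4714°.
Field: lon ⌊15.8744/20⌋ = 0 → A; lat ⌊149.4714/10⌋ = 14 → O.
Square: lon ⌊15.8744/2⌋ = 7; lat ⌊9.4714/1⌋ = 9.
Subsquare: lon ⌊1.8744/0.0833333⌋ = 22 → w; lat ⌊0.4714/0.0416667⌋ = 11 → l.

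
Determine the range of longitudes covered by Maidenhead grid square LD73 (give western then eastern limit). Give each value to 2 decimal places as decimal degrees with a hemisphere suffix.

Field L=11, D=3: +11·20° lon, +3·10° lat → SW at lon 40°, lat -60°.
Square 7, 3: +7·2° lon, +3·1° lat → SW at lon 54°, lat -57°.
Cell spans 2° lon × 1° lat.
west 54.00° E, east 56.00° E.

54.00° E, 56.00° E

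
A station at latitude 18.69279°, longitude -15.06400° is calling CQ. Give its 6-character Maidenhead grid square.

Offset from 180°W / 90°S: lon 164.9360°, lat 108.6928°.
Field: 164.9360/20 → 8 → I, 108.6928/10 → 10 → K; chars IK.
Square: 4.9360/2 → 2, 8.6928/1 → 8; chars 28.
Subsquare: 0.9360/0.0833333 → 11 → l, 0.6928/0.0416667 → 16 → q; chars lq.

IK28lq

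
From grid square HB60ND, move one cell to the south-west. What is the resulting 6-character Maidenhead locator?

HB60mc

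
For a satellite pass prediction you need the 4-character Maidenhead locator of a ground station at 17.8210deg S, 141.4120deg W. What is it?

BH92

Offset from 180°W / 90°S: lon 38.59°, lat 72.18°.
Field (20°×10°, letters A–R): lon ⌊38.59/20⌋ = 1 → B; lat ⌊72.18/10⌋ = 7 → H.
Square (2°×1°, digits 0–9): lon ⌊18.59/2⌋ = 9; lat ⌊2.18/1⌋ = 2.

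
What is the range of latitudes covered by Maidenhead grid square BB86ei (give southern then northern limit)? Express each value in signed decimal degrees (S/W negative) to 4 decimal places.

-73.6667, -73.6250

Field B=1, B=1: +1·20° lon, +1·10° lat → SW at lon -160°, lat -80°.
Square 8, 6: +8·2° lon, +6·1° lat → SW at lon -144°, lat -74°.
Subsquare e=4, i=8: +4·0.0833333° lon, +8·0.0416667° lat → SW at lon -143.667°, lat -73.6667°.
Cell spans 0.0833333° lon × 0.0416667° lat.
south -73.6667, north -73.6250.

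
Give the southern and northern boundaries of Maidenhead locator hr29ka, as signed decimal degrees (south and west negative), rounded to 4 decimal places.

Field H=7, R=17: +7·20° lon, +17·10° lat → SW at lon -40°, lat 80°.
Square 2, 9: +2·2° lon, +9·1° lat → SW at lon -36°, lat 89°.
Subsquare k=10, a=0: +10·0.0833333° lon, +0·0.0416667° lat → SW at lon -35.1667°, lat 89°.
Cell spans 0.0833333° lon × 0.0416667° lat.
south 89.0000, north 89.0417.

89.0000, 89.0417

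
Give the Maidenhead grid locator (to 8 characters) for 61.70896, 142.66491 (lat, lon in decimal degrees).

QP11hr90

Shift to the Maidenhead origin (180°W, 90°S): lon 322.66491, lat 151.70896.
Field: 322.66491/20 → 16 → Q, 151.70896/10 → 15 → P; chars QP.
Square: 2.66491/2 → 1, 1.70896/1 → 1; chars 11.
Subsquare: 0.66491/0.0833333 → 7 → h, 0.70896/0.0416667 → 17 → r; chars hr.
Extended square: 0.08158/0.00833333 → 9, 0.00063/0.00416667 → 0; chars 90.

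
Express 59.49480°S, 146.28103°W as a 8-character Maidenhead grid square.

BD60um61

Shift to the Maidenhead origin (180°W, 90°S): lon 33.71897, lat 30.50520.
Field (20°×10°, letters A–R): 33.71897/20 → 1 → B, 30.50520/10 → 3 → D; chars BD.
Square (2°×1°, digits 0–9): 13.71897/2 → 6, 0.50520/1 → 0; chars 60.
Subsquare (5′×2.5′, letters a–x): 1.71897/0.0833333 → 20 → u, 0.50520/0.0416667 → 12 → m; chars um.
Extended square (30″×15″, digits 0–9): 0.05230/0.00833333 → 6, 0.00520/0.00416667 → 1; chars 61.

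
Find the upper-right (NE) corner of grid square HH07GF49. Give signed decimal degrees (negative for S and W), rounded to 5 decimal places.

Field H=7, H=7: +7·20° lon, +7·10° lat → SW at lon -40°, lat -20°.
Square 0, 7: +0·2° lon, +7·1° lat → SW at lon -40°, lat -13°.
Subsquare g=6, f=5: +6·0.0833333° lon, +5·0.0416667° lat → SW at lon -39.5°, lat -12.7917°.
Extended square 4, 9: +4·0.00833333° lon, +9·0.00416667° lat → SW at lon -39.4667°, lat -12.7542°.
Cell spans 0.00833333° lon × 0.00416667° lat. NE corner is SW corner plus one full cell.
latitude -12.75000, longitude -39.45833.

-12.75000, -39.45833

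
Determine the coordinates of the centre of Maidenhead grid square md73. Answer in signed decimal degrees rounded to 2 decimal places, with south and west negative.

-56.50, 75.00

Field M=12, D=3: +12·20° lon, +3·10° lat → SW at lon 60°, lat -60°.
Square 7, 3: +7·2° lon, +3·1° lat → SW at lon 74°, lat -57°.
Cell spans 2° lon × 1° lat. Centre is SW corner plus half of each.
latitude -56.50, longitude 75.00.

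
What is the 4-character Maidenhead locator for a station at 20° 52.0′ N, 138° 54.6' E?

PL90

Shift to the Maidenhead origin (180°W, 90°S): lon 318.91, lat 110.87.
Field: lon ⌊318.91/20⌋ = 15 → P; lat ⌊110.87/10⌋ = 11 → L.
Square: lon ⌊18.91/2⌋ = 9; lat ⌊0.87/1⌋ = 0.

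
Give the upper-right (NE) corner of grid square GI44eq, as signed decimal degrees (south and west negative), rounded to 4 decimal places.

-5.2917, -51.5833

Field G=6, I=8: +6·20° lon, +8·10° lat → SW at lon -60°, lat -10°.
Square 4, 4: +4·2° lon, +4·1° lat → SW at lon -52°, lat -6°.
Subsquare e=4, q=16: +4·0.0833333° lon, +16·0.0416667° lat → SW at lon -51.6667°, lat -5.33333°.
Cell spans 0.0833333° lon × 0.0416667° lat. NE corner is SW corner plus one full cell.
latitude -5.2917, longitude -51.5833.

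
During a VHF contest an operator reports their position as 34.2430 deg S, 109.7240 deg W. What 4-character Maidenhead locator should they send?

DF55

Add 180° to longitude and 90° to latitude: 70.28, 55.76.
Field: 70.28/20 → 3 → D, 55.76/10 → 5 → F; chars DF.
Square: 10.28/2 → 5, 5.76/1 → 5; chars 55.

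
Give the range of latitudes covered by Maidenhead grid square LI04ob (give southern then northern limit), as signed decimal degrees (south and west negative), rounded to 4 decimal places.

Field L=11, I=8: +11·20° lon, +8·10° lat → SW at lon 40°, lat -10°.
Square 0, 4: +0·2° lon, +4·1° lat → SW at lon 40°, lat -6°.
Subsquare o=14, b=1: +14·0.0833333° lon, +1·0.0416667° lat → SW at lon 41.1667°, lat -5.95833°.
Cell spans 0.0833333° lon × 0.0416667° lat.
south -5.9583, north -5.9167.

-5.9583, -5.9167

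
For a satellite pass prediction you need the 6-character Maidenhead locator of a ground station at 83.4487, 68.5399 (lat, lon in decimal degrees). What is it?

MR43gk

Add 180° to longitude and 90° to latitude: 248.5399, 173.4487.
Field (20°×10°, letters A–R): lon ⌊248.5399/20⌋ = 12 → M; lat ⌊173.4487/10⌋ = 17 → R.
Square (2°×1°, digits 0–9): lon ⌊8.5399/2⌋ = 4; lat ⌊3.4487/1⌋ = 3.
Subsquare (5′×2.5′, letters a–x): lon ⌊0.5399/0.0833333⌋ = 6 → g; lat ⌊0.4487/0.0416667⌋ = 10 → k.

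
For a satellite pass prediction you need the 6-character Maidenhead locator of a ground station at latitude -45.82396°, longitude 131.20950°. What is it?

PE54oe

Offset from 180°W / 90°S: lon 311.2095°, lat 44.1760°.
Field: lon ⌊311.2095/20⌋ = 15 → P; lat ⌊44.1760/10⌋ = 4 → E.
Square: lon ⌊11.2095/2⌋ = 5; lat ⌊4.1760/1⌋ = 4.
Subsquare: lon ⌊1.2095/0.0833333⌋ = 14 → o; lat ⌊0.1760/0.0416667⌋ = 4 → e.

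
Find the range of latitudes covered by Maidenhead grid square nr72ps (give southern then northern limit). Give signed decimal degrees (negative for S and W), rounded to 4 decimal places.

82.7500, 82.7917

Field N=13, R=17: +13·20° lon, +17·10° lat → SW at lon 80°, lat 80°.
Square 7, 2: +7·2° lon, +2·1° lat → SW at lon 94°, lat 82°.
Subsquare p=15, s=18: +15·0.0833333° lon, +18·0.0416667° lat → SW at lon 95.25°, lat 82.75°.
Cell spans 0.0833333° lon × 0.0416667° lat.
south 82.7500, north 82.7917.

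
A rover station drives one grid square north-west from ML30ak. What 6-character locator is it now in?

ML20xl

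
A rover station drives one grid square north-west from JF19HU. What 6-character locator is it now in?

Longitude subsquare h = 7; −1 → 6 = g.
Latitude subsquare u = 20; +1 → 21 = v.

JF19gv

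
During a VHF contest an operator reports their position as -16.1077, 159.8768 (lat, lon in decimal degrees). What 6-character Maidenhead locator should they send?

Shift to the Maidenhead origin (180°W, 90°S): lon 339.8768, lat 73.8923.
Field: lon ⌊339.8768/20⌋ = 16 → Q; lat ⌊73.8923/10⌋ = 7 → H.
Square: lon ⌊19.8768/2⌋ = 9; lat ⌊3.8923/1⌋ = 3.
Subsquare: lon ⌊1.8768/0.0833333⌋ = 22 → w; lat ⌊0.8923/0.0416667⌋ = 21 → v.

QH93wv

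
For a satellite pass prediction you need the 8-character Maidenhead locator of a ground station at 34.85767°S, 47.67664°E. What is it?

Add 180° to longitude and 90° to latitude: 227.67664, 55.14233.
Field: lon ⌊227.67664/20⌋ = 11 → L; lat ⌊55.14233/10⌋ = 5 → F.
Square: lon ⌊7.67664/2⌋ = 3; lat ⌊5.14233/1⌋ = 5.
Subsquare: lon ⌊1.67664/0.0833333⌋ = 20 → u; lat ⌊0.14233/0.0416667⌋ = 3 → d.
Extended square: lon ⌊0.00997/0.00833333⌋ = 1; lat ⌊0.01733/0.00416667⌋ = 4.

LF35ud14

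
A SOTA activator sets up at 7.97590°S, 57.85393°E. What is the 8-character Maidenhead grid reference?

LI82wa25

Shift to the Maidenhead origin (180°W, 90°S): lon 237.85393, lat 82.02410.
Field: 237.85393/20 → 11 → L, 82.02410/10 → 8 → I; chars LI.
Square: 17.85393/2 → 8, 2.02410/1 → 2; chars 82.
Subsquare: 1.85393/0.0833333 → 22 → w, 0.02410/0.0416667 → 0 → a; chars wa.
Extended square: 0.02060/0.00833333 → 2, 0.02410/0.00416667 → 5; chars 25.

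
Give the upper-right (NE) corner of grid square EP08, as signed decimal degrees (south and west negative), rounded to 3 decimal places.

69.000, -98.000

Field E=4, P=15: +4·20° lon, +15·10° lat → SW at lon -100°, lat 60°.
Square 0, 8: +0·2° lon, +8·1° lat → SW at lon -100°, lat 68°.
Cell spans 2° lon × 1° lat. NE corner is SW corner plus one full cell.
latitude 69.000, longitude -98.000.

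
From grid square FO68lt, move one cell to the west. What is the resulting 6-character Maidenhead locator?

Longitude subsquare l = 11; −1 → 10 = k.
The latitude characters are unchanged.

FO68kt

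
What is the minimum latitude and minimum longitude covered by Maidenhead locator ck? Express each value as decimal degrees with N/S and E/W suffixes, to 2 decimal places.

Field C=2, K=10: +2·20° lon, +10·10° lat → SW at lon -140°, lat 10°.
latitude 10.00° N, longitude 140.00° W.

10.00° N, 140.00° W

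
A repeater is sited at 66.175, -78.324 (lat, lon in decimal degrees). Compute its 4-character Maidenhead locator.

FP06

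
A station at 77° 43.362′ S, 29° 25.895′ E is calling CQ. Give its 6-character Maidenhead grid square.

Offset from 180°W / 90°S: lon 209.4316°, lat 12.2773°.
Field: lon ⌊209.4316/20⌋ = 10 → K; lat ⌊12.2773/10⌋ = 1 → B.
Square: lon ⌊9.4316/2⌋ = 4; lat ⌊2.2773/1⌋ = 2.
Subsquare: lon ⌊1.4316/0.0833333⌋ = 17 → r; lat ⌊0.2773/0.0416667⌋ = 6 → g.

KB42rg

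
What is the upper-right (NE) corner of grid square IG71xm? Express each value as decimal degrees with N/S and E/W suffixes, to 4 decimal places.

28.4583° S, 4.0000° W

Field I=8, G=6: +8·20° lon, +6·10° lat → SW at lon -20°, lat -30°.
Square 7, 1: +7·2° lon, +1·1° lat → SW at lon -6°, lat -29°.
Subsquare x=23, m=12: +23·0.0833333° lon, +12·0.0416667° lat → SW at lon -4.08333°, lat -28.5°.
Cell spans 0.0833333° lon × 0.0416667° lat. NE corner is SW corner plus one full cell.
latitude 28.4583° S, longitude 4.0000° W.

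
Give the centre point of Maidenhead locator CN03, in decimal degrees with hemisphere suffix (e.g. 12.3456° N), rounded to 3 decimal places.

Field C=2, N=13: +2·20° lon, +13·10° lat → SW at lon -140°, lat 40°.
Square 0, 3: +0·2° lon, +3·1° lat → SW at lon -140°, lat 43°.
Cell spans 2° lon × 1° lat. Centre is SW corner plus half of each.
latitude 43.500° N, longitude 139.000° W.

43.500° N, 139.000° W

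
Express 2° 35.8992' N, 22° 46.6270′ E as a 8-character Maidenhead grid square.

Add 180° to longitude and 90° to latitude: 202.77712, 92.59832.
Field (20°×10°, letters A–R): 202.77712/20 → 10 → K, 92.59832/10 → 9 → J; chars KJ.
Square (2°×1°, digits 0–9): 2.77712/2 → 1, 2.59832/1 → 2; chars 12.
Subsquare (5′×2.5′, letters a–x): 0.77712/0.0833333 → 9 → j, 0.59832/0.0416667 → 14 → o; chars jo.
Extended square (30″×15″, digits 0–9): 0.02712/0.00833333 → 3, 0.01499/0.00416667 → 3; chars 33.

KJ12jo33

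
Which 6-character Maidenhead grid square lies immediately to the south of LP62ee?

LP62ed

Latitude subsquare e = 4; −1 → 3 = d.
The longitude characters are unchanged.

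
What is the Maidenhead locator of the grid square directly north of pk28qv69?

PK28qw60

Latitude extended square 9; +1 → 10, wraps to 0, carry into subsquare.
Latitude subsquare v = 21; +1 → 22 = w.
The longitude characters are unchanged.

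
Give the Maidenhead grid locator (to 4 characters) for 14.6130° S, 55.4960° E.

Shift to the Maidenhead origin (180°W, 90°S): lon 235.50, lat 75.39.
Field: lon ⌊235.50/20⌋ = 11 → L; lat ⌊75.39/10⌋ = 7 → H.
Square: lon ⌊15.50/2⌋ = 7; lat ⌊5.39/1⌋ = 5.

LH75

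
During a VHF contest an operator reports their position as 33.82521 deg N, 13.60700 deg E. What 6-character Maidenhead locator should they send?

JM63tt

Shift to the Maidenhead origin (180°W, 90°S): lon 193.6070, lat 123.8252.
Field (20°×10°, letters A–R): lon ⌊193.6070/20⌋ = 9 → J; lat ⌊123.8252/10⌋ = 12 → M.
Square (2°×1°, digits 0–9): lon ⌊13.6070/2⌋ = 6; lat ⌊3.8252/1⌋ = 3.
Subsquare (5′×2.5′, letters a–x): lon ⌊1.6070/0.0833333⌋ = 19 → t; lat ⌊0.8252/0.0416667⌋ = 19 → t.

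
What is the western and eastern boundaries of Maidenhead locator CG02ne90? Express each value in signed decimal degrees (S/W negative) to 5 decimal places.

-138.84167, -138.83333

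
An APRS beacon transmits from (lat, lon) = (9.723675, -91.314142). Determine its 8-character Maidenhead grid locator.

EJ49ir23

Offset from 180°W / 90°S: lon 88.68586°, lat 99.72368°.
Field: 88.68586/20 → 4 → E, 99.72368/10 → 9 → J; chars EJ.
Square: 8.68586/2 → 4, 9.72368/1 → 9; chars 49.
Subsquare: 0.68586/0.0833333 → 8 → i, 0.72368/0.0416667 → 17 → r; chars ir.
Extended square: 0.01919/0.00833333 → 2, 0.01534/0.00416667 → 3; chars 23.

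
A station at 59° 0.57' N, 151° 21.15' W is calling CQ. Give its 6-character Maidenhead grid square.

BO49ha

Offset from 180°W / 90°S: lon 28.6475°, lat 149.0095°.
Field: lon ⌊28.6475/20⌋ = 1 → B; lat ⌊149.0095/10⌋ = 14 → O.
Square: lon ⌊8.6475/2⌋ = 4; lat ⌊9.0095/1⌋ = 9.
Subsquare: lon ⌊0.6475/0.0833333⌋ = 7 → h; lat ⌊0.0095/0.0416667⌋ = 0 → a.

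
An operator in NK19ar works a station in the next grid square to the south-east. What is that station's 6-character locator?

Longitude subsquare a = 0; +1 → 1 = b.
Latitude subsquare r = 17; −1 → 16 = q.

NK19bq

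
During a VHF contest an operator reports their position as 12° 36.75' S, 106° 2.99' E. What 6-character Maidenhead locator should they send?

OH37aj

Add 180° to longitude and 90° to latitude: 286.0498, 77.3875.
Field: 286.0498/20 → 14 → O, 77.3875/10 → 7 → H; chars OH.
Square: 6.0498/2 → 3, 7.3875/1 → 7; chars 37.
Subsquare: 0.0498/0.0833333 → 0 → a, 0.3875/0.0416667 → 9 → j; chars aj.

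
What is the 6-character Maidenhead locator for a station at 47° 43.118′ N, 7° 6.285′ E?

JN37nr

Offset from 180°W / 90°S: lon 187.1047°, lat 137.7186°.
Field (20°×10°, letters A–R): 187.1047/20 → 9 → J, 137.7186/10 → 13 → N; chars JN.
Square (2°×1°, digits 0–9): 7.1047/2 → 3, 7.7186/1 → 7; chars 37.
Subsquare (5′×2.5′, letters a–x): 1.1047/0.0833333 → 13 → n, 0.7186/0.0416667 → 17 → r; chars nr.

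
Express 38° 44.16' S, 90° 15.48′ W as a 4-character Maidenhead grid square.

Shift to the Maidenhead origin (180°W, 90°S): lon 89.74, lat 51.26.
Field: 89.74/20 → 4 → E, 51.26/10 → 5 → F; chars EF.
Square: 9.74/2 → 4, 1.26/1 → 1; chars 41.

EF41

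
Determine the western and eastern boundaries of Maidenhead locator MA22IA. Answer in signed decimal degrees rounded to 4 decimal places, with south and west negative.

64.6667, 64.7500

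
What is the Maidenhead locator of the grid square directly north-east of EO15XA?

Longitude subsquare x = 23; +1 → 24, wraps to 0 = a, carry into square.
Longitude square 1; +1 → 2.
Latitude subsquare a = 0; +1 → 1 = b.

EO25ab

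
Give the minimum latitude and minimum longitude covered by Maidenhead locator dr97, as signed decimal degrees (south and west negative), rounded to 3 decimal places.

87.000, -102.000

Field D=3, R=17: +3·20° lon, +17·10° lat → SW at lon -120°, lat 80°.
Square 9, 7: +9·2° lon, +7·1° lat → SW at lon -102°, lat 87°.
latitude 87.000, longitude -102.000.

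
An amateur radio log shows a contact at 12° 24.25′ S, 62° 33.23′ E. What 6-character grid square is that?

MH17go

Add 180° to longitude and 90° to latitude: 242.5538, 77.5958.
Field: lon ⌊242.5538/20⌋ = 12 → M; lat ⌊77.5958/10⌋ = 7 → H.
Square: lon ⌊2.5538/2⌋ = 1; lat ⌊7.5958/1⌋ = 7.
Subsquare: lon ⌊0.5538/0.0833333⌋ = 6 → g; lat ⌊0.5958/0.0416667⌋ = 14 → o.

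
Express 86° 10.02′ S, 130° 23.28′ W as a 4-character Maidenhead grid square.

Offset from 180°W / 90°S: lon 49.61°, lat 3.83°.
Field: 49.61/20 → 2 → C, 3.83/10 → 0 → A; chars CA.
Square: 9.61/2 → 4, 3.83/1 → 3; chars 43.

CA43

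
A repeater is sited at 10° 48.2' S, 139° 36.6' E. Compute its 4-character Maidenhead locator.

PH99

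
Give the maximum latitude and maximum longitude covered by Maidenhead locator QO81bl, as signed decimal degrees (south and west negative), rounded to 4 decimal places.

51.5000, 156.1667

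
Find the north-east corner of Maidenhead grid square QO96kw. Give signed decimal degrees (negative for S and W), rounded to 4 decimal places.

56.9583, 158.9167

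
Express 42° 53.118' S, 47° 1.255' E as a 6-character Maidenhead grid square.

Shift to the Maidenhead origin (180°W, 90°S): lon 227.0209, lat 47.1147.
Field: 227.0209/20 → 11 → L, 47.1147/10 → 4 → E; chars LE.
Square: 7.0209/2 → 3, 7.1147/1 → 7; chars 37.
Subsquare: 1.0209/0.0833333 → 12 → m, 0.1147/0.0416667 → 2 → c; chars mc.

LE37mc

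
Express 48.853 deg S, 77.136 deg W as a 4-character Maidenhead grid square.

FE11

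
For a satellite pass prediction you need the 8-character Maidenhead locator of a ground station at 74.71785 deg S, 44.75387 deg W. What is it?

GB75og97

Add 180° to longitude and 90° to latitude: 135.24613, 15.28215.
Field: 135.24613/20 → 6 → G, 15.28215/10 → 1 → B; chars GB.
Square: 15.24613/2 → 7, 5.28215/1 → 5; chars 75.
Subsquare: 1.24613/0.0833333 → 14 → o, 0.28215/0.0416667 → 6 → g; chars og.
Extended square: 0.07946/0.00833333 → 9, 0.03215/0.00416667 → 7; chars 97.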